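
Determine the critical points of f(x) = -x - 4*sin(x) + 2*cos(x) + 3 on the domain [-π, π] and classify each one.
f'(x) = -2*sin(x) - 4*cos(x) - 1

Solve f'(x) = 0 on [-π, π]:
  f'(x) = 0 ⇔ -2*sin(x) - 4*cos(x) = 1. Write the left side as R·cos(x + φ) with R = √((-4)² + 2²) = 2*sqrt(5), cos φ = -2*sqrt(5)/5, sin φ = sqrt(5)/5; then cos(x + φ) = sqrt(5)/10. Solve for x and keep the solutions lying in [-π, π].
  ⇒ x = atan((-2*sqrt(19) - 1)/(-2 + sqrt(19))) ≈ -1.3327, atan((-1 + 2*sqrt(19))/(-sqrt(19) - 2)) + pi ≈ 2.2600

f''(x) = 4*sin(x) - 2*cos(x)
Second-derivative test at each critical point:
  f''(-1.3327) = -4.3589 < 0 → local maximum
  f''(2.2600) = 4.3589 > 0 → local minimum

Critical points: x = atan((-2*sqrt(19) - 1)/(-2 + sqrt(19))) ≈ -1.3327 (local maximum); x = atan((-1 + 2*sqrt(19))/(-sqrt(19) - 2)) + pi ≈ 2.2600 (local minimum)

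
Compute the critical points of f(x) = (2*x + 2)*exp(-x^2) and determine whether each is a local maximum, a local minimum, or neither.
f'(x) = 2*(-2*x*(x + 1) + 1)*exp(-x^2)

Solve f'(x) = 0:
  f'(x) = (-4*x^2 - 4*x + 2)·exp(-x^2) and exp(-x^2) > 0 for every x, so f'(x) = 0 ⇔ -4*x^2 - 4*x + 2 = 0.
  Factor: -4*x^2 - 4*x + 2 = -2*(2*x^2 + 2*x - 1); 2*x^2 + 2*x - 1 = 0 has no rational roots; quadratic formula: x = (-2 ± √12)/4.
  ⇒ x = -sqrt(3)/2 - 1/2 ≈ -1.3660, -1/2 + sqrt(3)/2 ≈ 0.3660

f''(x) = 4*(2*x^2*(x + 1) - 3*x - 1)*exp(-x^2)
Second-derivative test at each critical point:
  f''(-1.3660) = 1.0721 > 0 → local minimum
  f''(0.3660) = -6.0595 < 0 → local maximum

Critical points: x = -sqrt(3)/2 - 1/2 ≈ -1.3660 (local minimum); x = -1/2 + sqrt(3)/2 ≈ 0.3660 (local maximum)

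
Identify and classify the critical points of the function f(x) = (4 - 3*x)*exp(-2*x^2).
f'(x) = (4*x*(3*x - 4) - 3)*exp(-2*x^2)

Solve f'(x) = 0:
  f'(x) = (12*x^2 - 16*x - 3)·exp(-2*x^2) and exp(-2*x^2) > 0 for every x, so f'(x) = 0 ⇔ 12*x^2 - 16*x - 3 = 0.
  Factor: 12*x^2 - 16*x - 3 = (2*x - 3)*(6*x + 1) = 0.
  ⇒ x = -1/6, 3/2

f''(x) = 4*(4*x^2*(4 - 3*x) + 9*x - 4)*exp(-2*x^2)
Second-derivative test at each critical point:
  f''(-1/6) = -18.9192 < 0 → local maximum
  f''(3/2) = 0.2222 > 0 → local minimum

Critical points: x = -1/6 (local maximum); x = 3/2 (local minimum)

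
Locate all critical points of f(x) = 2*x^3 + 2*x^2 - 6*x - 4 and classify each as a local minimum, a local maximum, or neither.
f'(x) = 6*x^2 + 4*x - 6

Solve f'(x) = 0:
  Factor: 6*x^2 + 4*x - 6 = 2*(3*x^2 + 2*x - 3); 3*x^2 + 2*x - 3 = 0 has no rational roots; quadratic formula: x = (-2 ± √40)/6.
  ⇒ x = -sqrt(10)/3 - 1/3 ≈ -1.3874, -1/3 + sqrt(10)/3 ≈ 0.7208

f''(x) = 12*x + 4
Second-derivative test at each critical point:
  f''(-1.3874) = -12.6491 < 0 → local maximum
  f''(0.7208) = 12.6491 > 0 → local minimum

Critical points: x = -sqrt(10)/3 - 1/3 ≈ -1.3874 (local maximum); x = -1/3 + sqrt(10)/3 ≈ 0.7208 (local minimum)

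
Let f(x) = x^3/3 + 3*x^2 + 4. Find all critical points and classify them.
f'(x) = x*(x + 6)

Solve f'(x) = 0:
  Factor: x^2 + 6*x = x*(x + 6) = 0.
  ⇒ x = -6, 0

f''(x) = 2*x + 6
Second-derivative test at each critical point:
  f''(-6) = -6 < 0 → local maximum
  f''(0) = 6 > 0 → local minimum

Critical points: x = -6 (local maximum); x = 0 (local minimum)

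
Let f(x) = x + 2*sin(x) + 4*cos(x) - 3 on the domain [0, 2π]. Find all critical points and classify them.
f'(x) = -4*sin(x) + 2*cos(x) + 1

Solve f'(x) = 0 on [0, 2π]:
  f'(x) = 0 ⇔ -4*sin(x) + 2*cos(x) = -1. Write the left side as R·cos(x + φ) with R = √(2² + 4²) = 2*sqrt(5), cos φ = sqrt(5)/5, sin φ = 2*sqrt(5)/5; then cos(x + φ) = -sqrt(5)/10. Solve for x and keep the solutions lying in [0, 2π].
  ⇒ x = atan((2 + sqrt(19))/(-1 + 2*sqrt(19))) ≈ 0.6892, atan((2 - sqrt(19))/(-2*sqrt(19) - 1)) + pi ≈ 3.3797

f''(x) = -2*sin(x) - 4*cos(x)
Second-derivative test at each critical point:
  f''(0.6892) = -4.3589 < 0 → local maximum
  f''(3.3797) = 4.3589 > 0 → local minimum

Critical points: x = atan((2 + sqrt(19))/(-1 + 2*sqrt(19))) ≈ 0.6892 (local maximum); x = atan((2 - sqrt(19))/(-2*sqrt(19) - 1)) + pi ≈ 3.3797 (local minimum)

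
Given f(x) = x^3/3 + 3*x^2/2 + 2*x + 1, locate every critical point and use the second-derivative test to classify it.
f'(x) = x^2 + 3*x + 2

Solve f'(x) = 0:
  Factor: x^2 + 3*x + 2 = (x + 1)*(x + 2) = 0.
  ⇒ x = -2, -1

f''(x) = 2*x + 3
Second-derivative test at each critical point:
  f''(-2) = -1 < 0 → local maximum
  f''(-1) = 1 > 0 → local minimum

Critical points: x = -2 (local maximum); x = -1 (local minimum)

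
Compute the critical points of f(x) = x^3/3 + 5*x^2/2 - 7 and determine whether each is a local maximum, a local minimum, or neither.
f'(x) = x*(x + 5)

Solve f'(x) = 0:
  Factor: x^2 + 5*x = x*(x + 5) = 0.
  ⇒ x = -5, 0

f''(x) = 2*x + 5
Second-derivative test at each critical point:
  f''(-5) = -5 < 0 → local maximum
  f''(0) = 5 > 0 → local minimum

Critical points: x = -5 (local maximum); x = 0 (local minimum)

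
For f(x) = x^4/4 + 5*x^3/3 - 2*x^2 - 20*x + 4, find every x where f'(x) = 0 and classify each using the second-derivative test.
f'(x) = x^3 + 5*x^2 - 4*x - 20

Solve f'(x) = 0:
  Factor: x^3 + 5*x^2 - 4*x - 20 = (x - 2)*(x + 2)*(x + 5) = 0.
  ⇒ x = -5, -2, 2

f''(x) = 3*x^2 + 10*x - 4
Second-derivative test at each critical point:
  f''(-5) = 21 > 0 → local minimum
  f''(-2) = -12 < 0 → local maximum
  f''(2) = 28 > 0 → local minimum

Critical points: x = -5 (local minimum); x = -2 (local maximum); x = 2 (local minimum)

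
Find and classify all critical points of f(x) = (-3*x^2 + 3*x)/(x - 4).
f'(x) = 3*(-x^2 + 8*x - 4)/(x^2 - 8*x + 16)

Solve f'(x) = 0:
  f'(x) = -3*(x^2 - 8*x + 4)/(x - 4)^2; the denominator is positive wherever f is defined, so f'(x) = 0 ⇔ -3*x^2 + 24*x - 12 = 0.
  Factor: -3*x^2 + 24*x - 12 = -3*(x^2 - 8*x + 4); x^2 - 8*x + 4 = 0 has no rational roots; quadratic formula: x = (8 ± √48)/2.
  ⇒ x = 4 - 2*sqrt(3) ≈ 0.5359, 2*sqrt(3) + 4 ≈ 7.4641

f''(x) = -72/(x^3 - 12*x^2 + 48*x - 64)
Second-derivative test at each critical point:
  f''(0.5359) = 1.7321 > 0 → local minimum
  f''(7.4641) = -1.7321 < 0 → local maximum

Critical points: x = 4 - 2*sqrt(3) ≈ 0.5359 (local minimum); x = 2*sqrt(3) + 4 ≈ 7.4641 (local maximum)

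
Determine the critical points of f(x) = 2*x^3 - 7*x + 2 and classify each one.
f'(x) = 6*x^2 - 7

Solve f'(x) = 0:
  6*x^2 - 7 = 0 has no rational roots; quadratic formula: x = (0 ± √168)/12.
  ⇒ x = -sqrt(42)/6 ≈ -1.0801, sqrt(42)/6 ≈ 1.0801

f''(x) = 12*x
Second-derivative test at each critical point:
  f''(-1.0801) = -12.9615 < 0 → local maximum
  f''(1.0801) = 12.9615 > 0 → local minimum

Critical points: x = -sqrt(42)/6 ≈ -1.0801 (local maximum); x = sqrt(42)/6 ≈ 1.0801 (local minimum)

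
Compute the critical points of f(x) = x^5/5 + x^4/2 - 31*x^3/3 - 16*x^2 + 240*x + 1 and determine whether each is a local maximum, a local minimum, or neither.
f'(x) = x^4 + 2*x^3 - 31*x^2 - 32*x + 240

Solve f'(x) = 0:
  Factor: x^4 + 2*x^3 - 31*x^2 - 32*x + 240 = (x - 4)*(x - 3)*(x + 4)*(x + 5) = 0.
  ⇒ x = -5, -4, 3, 4

f''(x) = 4*x^3 + 6*x^2 - 62*x - 32
Second-derivative test at each critical point:
  f''(-5) = -72 < 0 → local maximum
  f''(-4) = 56 > 0 → local minimum
  f''(3) = -56 < 0 → local maximum
  f''(4) = 72 > 0 → local minimum

Critical points: x = -5 (local maximum); x = -4 (local minimum); x = 3 (local maximum); x = 4 (local minimum)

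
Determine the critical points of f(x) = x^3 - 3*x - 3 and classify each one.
f'(x) = 3*x^2 - 3

Solve f'(x) = 0:
  Factor: 3*x^2 - 3 = 3*(x - 1)*(x + 1) = 0.
  ⇒ x = -1, 1

f''(x) = 6*x
Second-derivative test at each critical point:
  f''(-1) = -6 < 0 → local maximum
  f''(1) = 6 > 0 → local minimum

Critical points: x = -1 (local maximum); x = 1 (local minimum)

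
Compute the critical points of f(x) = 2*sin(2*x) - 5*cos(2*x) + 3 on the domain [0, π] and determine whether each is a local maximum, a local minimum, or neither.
f'(x) = 10*sin(2*x) + 4*cos(2*x)

Solve f'(x) = 0 on [0, π]:
  f'(x) = 0 ⇔ 2*cos(2*x) = -5*sin(2*x) ⇔ tan(2*x) = -2/5, i.e. 2*x = arctan(-2/5) + nπ; keep the solutions lying in [0, π].
  ⇒ x = -atan(2/5)/2 + pi/2 ≈ 1.3805, pi - atan(2/5)/2 ≈ 2.9513

f''(x) = -8*sin(2*x) + 20*cos(2*x)
Second-derivative test at each critical point:
  f''(1.3805) = -21.5407 < 0 → local maximum
  f''(2.9513) = 21.5407 > 0 → local minimum

Critical points: x = -atan(2/5)/2 + pi/2 ≈ 1.3805 (local maximum); x = pi - atan(2/5)/2 ≈ 2.9513 (local minimum)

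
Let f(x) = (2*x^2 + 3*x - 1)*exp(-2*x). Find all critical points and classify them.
f'(x) = (-4*x^2 - 2*x + 5)*exp(-2*x)

Solve f'(x) = 0:
  f'(x) = (-4*x^2 - 2*x + 5)·exp(-2*x) and exp(-2*x) > 0 for every x, so f'(x) = 0 ⇔ -4*x^2 - 2*x + 5 = 0.
  4*x^2 + 2*x - 5 = 0 has no rational roots; quadratic formula: x = (-2 ± √84)/8.
  ⇒ x = -sqrt(21)/4 - 1/4 ≈ -1.3956, -1/4 + sqrt(21)/4 ≈ 0.8956

f''(x) = 4*(2*x^2 - x - 3)*exp(-2*x)
Second-derivative test at each critical point:
  f''(-1.3956) = 149.4103 > 0 → local minimum
  f''(0.8956) = -1.5282 < 0 → local maximum

Critical points: x = -sqrt(21)/4 - 1/4 ≈ -1.3956 (local minimum); x = -1/4 + sqrt(21)/4 ≈ 0.8956 (local maximum)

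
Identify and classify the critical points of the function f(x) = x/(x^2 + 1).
f'(x) = (1 - x^2)/(x^4 + 2*x^2 + 1)

Solve f'(x) = 0:
  f'(x) = -(x - 1)*(x + 1)/(x^2 + 1)^2; the denominator is positive wherever f is defined, so f'(x) = 0 ⇔ 1 - x^2 = 0.
  Factor: 1 - x^2 = -(x - 1)*(x + 1) = 0.
  ⇒ x = -1, 1

f''(x) = 2*x*(x^2 - 3)/(x^2 + 1)^3
Second-derivative test at each critical point:
  f''(-1) = 1/2 > 0 → local minimum
  f''(1) = -1/2 < 0 → local maximum

Critical points: x = -1 (local minimum); x = 1 (local maximum)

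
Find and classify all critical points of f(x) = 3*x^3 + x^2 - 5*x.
f'(x) = 9*x^2 + 2*x - 5

Solve f'(x) = 0:
  9*x^2 + 2*x - 5 = 0 has no rational roots; quadratic formula: x = (-2 ± √184)/18.
  ⇒ x = -sqrt(46)/9 - 1/9 ≈ -0.8647, -1/9 + sqrt(46)/9 ≈ 0.6425

f''(x) = 18*x + 2
Second-derivative test at each critical point:
  f''(-0.8647) = -13.5647 < 0 → local maximum
  f''(0.6425) = 13.5647 > 0 → local minimum

Critical points: x = -sqrt(46)/9 - 1/9 ≈ -0.8647 (local maximum); x = -1/9 + sqrt(46)/9 ≈ 0.6425 (local minimum)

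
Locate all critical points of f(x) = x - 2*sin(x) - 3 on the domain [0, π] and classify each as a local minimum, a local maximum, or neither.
f'(x) = 1 - 2*cos(x)

Solve f'(x) = 0 on [0, π]:
  f'(x) = 0 ⇔ cos(x) = 1/2, i.e. x = ±arccos(1/2) + 2nπ; keep the solutions lying in [0, π].
  ⇒ x = pi/3 ≈ 1.0472

f''(x) = 2*sin(x)
Second-derivative test at each critical point:
  f''(1.0472) = 1.7321 > 0 → local minimum

Critical points: x = pi/3 ≈ 1.0472 (local minimum)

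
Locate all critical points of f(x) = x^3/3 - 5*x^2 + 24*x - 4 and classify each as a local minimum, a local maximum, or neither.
f'(x) = x^2 - 10*x + 24

Solve f'(x) = 0:
  Factor: x^2 - 10*x + 24 = (x - 6)*(x - 4) = 0.
  ⇒ x = 4, 6

f''(x) = 2*x - 10
Second-derivative test at each critical point:
  f''(4) = -2 < 0 → local maximum
  f''(6) = 2 > 0 → local minimum

Critical points: x = 4 (local maximum); x = 6 (local minimum)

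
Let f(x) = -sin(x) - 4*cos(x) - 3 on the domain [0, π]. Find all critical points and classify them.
f'(x) = 4*sin(x) - cos(x)

Solve f'(x) = 0 on [0, π]:
  f'(x) = 0 ⇔ -cos(x) = -4*sin(x) ⇔ tan(x) = 1/4, i.e. x = arctan(1/4) + nπ; keep the solutions lying in [0, π].
  ⇒ x = atan(1/4) ≈ 0.2450

f''(x) = sin(x) + 4*cos(x)
Second-derivative test at each critical point:
  f''(0.2450) = 4.1231 > 0 → local minimum

Critical points: x = atan(1/4) ≈ 0.2450 (local minimum)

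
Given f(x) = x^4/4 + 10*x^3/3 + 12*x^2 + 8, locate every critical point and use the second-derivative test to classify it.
f'(x) = x*(x^2 + 10*x + 24)

Solve f'(x) = 0:
  Factor: x^3 + 10*x^2 + 24*x = x*(x + 4)*(x + 6) = 0.
  ⇒ x = -6, -4, 0

f''(x) = 3*x^2 + 20*x + 24
Second-derivative test at each critical point:
  f''(-6) = 12 > 0 → local minimum
  f''(-4) = -8 < 0 → local maximum
  f''(0) = 24 > 0 → local minimum

Critical points: x = -6 (local minimum); x = -4 (local maximum); x = 0 (local minimum)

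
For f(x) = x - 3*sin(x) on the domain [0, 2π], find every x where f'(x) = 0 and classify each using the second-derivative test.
f'(x) = 1 - 3*cos(x)

Solve f'(x) = 0 on [0, 2π]:
  f'(x) = 0 ⇔ cos(x) = 1/3, i.e. x = ±arccos(1/3) + 2nπ; keep the solutions lying in [0, 2π].
  ⇒ x = acos(1/3) ≈ 1.2310, -acos(1/3) + 2*pi ≈ 5.0522

f''(x) = 3*sin(x)
Second-derivative test at each critical point:
  f''(1.2310) = 2.8284 > 0 → local minimum
  f''(5.0522) = -2.8284 < 0 → local maximum

Critical points: x = acos(1/3) ≈ 1.2310 (local minimum); x = -acos(1/3) + 2*pi ≈ 5.0522 (local maximum)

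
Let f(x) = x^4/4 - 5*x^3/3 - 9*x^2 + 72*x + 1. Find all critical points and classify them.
f'(x) = x^3 - 5*x^2 - 18*x + 72

Solve f'(x) = 0:
  Factor: x^3 - 5*x^2 - 18*x + 72 = (x - 6)*(x - 3)*(x + 4) = 0.
  ⇒ x = -4, 3, 6

f''(x) = 3*x^2 - 10*x - 18
Second-derivative test at each critical point:
  f''(-4) = 70 > 0 → local minimum
  f''(3) = -21 < 0 → local maximum
  f''(6) = 30 > 0 → local minimum

Critical points: x = -4 (local minimum); x = 3 (local maximum); x = 6 (local minimum)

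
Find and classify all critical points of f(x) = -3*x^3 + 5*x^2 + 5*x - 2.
f'(x) = -9*x^2 + 10*x + 5

Solve f'(x) = 0:
  9*x^2 - 10*x - 5 = 0 has no rational roots; quadratic formula: x = (10 ± √280)/18.
  ⇒ x = 5/9 - sqrt(70)/9 ≈ -0.3741, 5/9 + sqrt(70)/9 ≈ 1.4852

f''(x) = 10 - 18*x
Second-derivative test at each critical point:
  f''(-0.3741) = 16.7332 > 0 → local minimum
  f''(1.4852) = -16.7332 < 0 → local maximum

Critical points: x = 5/9 - sqrt(70)/9 ≈ -0.3741 (local minimum); x = 5/9 + sqrt(70)/9 ≈ 1.4852 (local maximum)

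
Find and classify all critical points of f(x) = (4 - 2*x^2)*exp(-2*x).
f'(x) = 4*(x^2 - x - 2)*exp(-2*x)

Solve f'(x) = 0:
  f'(x) = (4*x^2 - 4*x - 8)·exp(-2*x) and exp(-2*x) > 0 for every x, so f'(x) = 0 ⇔ 4*x^2 - 4*x - 8 = 0.
  Factor: 4*x^2 - 4*x - 8 = 4*(x - 2)*(x + 1) = 0.
  ⇒ x = -1, 2

f''(x) = 4*(-2*x^2 + 4*x + 3)*exp(-2*x)
Second-derivative test at each critical point:
  f''(-1) = -88.6687 < 0 → local maximum
  f''(2) = 0.2198 > 0 → local minimum

Critical points: x = -1 (local maximum); x = 2 (local minimum)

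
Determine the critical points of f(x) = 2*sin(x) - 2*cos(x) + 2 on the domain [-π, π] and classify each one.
f'(x) = 2*sqrt(2)*sin(x + pi/4)

Solve f'(x) = 0 on [-π, π]:
  f'(x) = 0 ⇔ 2*cos(x) = -2*sin(x) ⇔ tan(x) = -1, i.e. x = arctan(-1) + nπ; keep the solutions lying in [-π, π].
  ⇒ x = -pi/4 ≈ -0.7854, 3*pi/4 ≈ 2.3562

f''(x) = 2*sqrt(2)*cos(x + pi/4)
Second-derivative test at each critical point:
  f''(-0.7854) = 2.8284 > 0 → local minimum
  f''(2.3562) = -2.8284 < 0 → local maximum

Critical points: x = -pi/4 ≈ -0.7854 (local minimum); x = 3*pi/4 ≈ 2.3562 (local maximum)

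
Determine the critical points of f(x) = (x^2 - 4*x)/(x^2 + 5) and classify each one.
f'(x) = 2*(2*x^2 + 5*x - 10)/(x^4 + 10*x^2 + 25)

Solve f'(x) = 0:
  f'(x) = 2*(2*x^2 + 5*x - 10)/(x^2 + 5)^2; the denominator is positive wherever f is defined, so f'(x) = 0 ⇔ 4*x^2 + 10*x - 20 = 0.
  Factor: 4*x^2 + 10*x - 20 = 2*(2*x^2 + 5*x - 10); 2*x^2 + 5*x - 10 = 0 has no rational roots; quadratic formula: x = (-5 ± √105)/4.
  ⇒ x = -sqrt(105)/4 - 5/4 ≈ -3.8117, -5/4 + sqrt(105)/4 ≈ 1.3117

f''(x) = 2*(-4*x^3 - 15*x^2 + 60*x + 25)/(x^6 + 15*x^4 + 75*x^2 + 125)
Second-derivative test at each critical point:
  f''(-3.8117) = -0.0537 < 0 → local maximum
  f''(1.3117) = 0.4537 > 0 → local minimum

Critical points: x = -sqrt(105)/4 - 5/4 ≈ -3.8117 (local maximum); x = -5/4 + sqrt(105)/4 ≈ 1.3117 (local minimum)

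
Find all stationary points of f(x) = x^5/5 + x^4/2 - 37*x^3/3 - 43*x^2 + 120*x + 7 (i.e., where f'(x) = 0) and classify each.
f'(x) = x^4 + 2*x^3 - 37*x^2 - 86*x + 120

Solve f'(x) = 0:
  Factor: x^4 + 2*x^3 - 37*x^2 - 86*x + 120 = (x - 6)*(x - 1)*(x + 4)*(x + 5) = 0.
  ⇒ x = -5, -4, 1, 6

f''(x) = 4*x^3 + 6*x^2 - 74*x - 86
Second-derivative test at each critical point:
  f''(-5) = -66 < 0 → local maximum
  f''(-4) = 50 > 0 → local minimum
  f''(1) = -150 < 0 → local maximum
  f''(6) = 550 > 0 → local minimum

Critical points: x = -5 (local maximum); x = -4 (local minimum); x = 1 (local maximum); x = 6 (local minimum)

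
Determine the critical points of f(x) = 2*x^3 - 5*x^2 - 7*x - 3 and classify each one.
f'(x) = 6*x^2 - 10*x - 7

Solve f'(x) = 0:
  6*x^2 - 10*x - 7 = 0 has no rational roots; quadratic formula: x = (10 ± √268)/12.
  ⇒ x = 5/6 - sqrt(67)/6 ≈ -0.5309, 5/6 + sqrt(67)/6 ≈ 2.1976

f''(x) = 12*x - 10
Second-derivative test at each critical point:
  f''(-0.5309) = -16.3707 < 0 → local maximum
  f''(2.1976) = 16.3707 > 0 → local minimum

Critical points: x = 5/6 - sqrt(67)/6 ≈ -0.5309 (local maximum); x = 5/6 + sqrt(67)/6 ≈ 2.1976 (local minimum)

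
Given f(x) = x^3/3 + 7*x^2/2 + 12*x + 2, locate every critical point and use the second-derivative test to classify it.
f'(x) = x^2 + 7*x + 12

Solve f'(x) = 0:
  Factor: x^2 + 7*x + 12 = (x + 3)*(x + 4) = 0.
  ⇒ x = -4, -3

f''(x) = 2*x + 7
Second-derivative test at each critical point:
  f''(-4) = -1 < 0 → local maximum
  f''(-3) = 1 > 0 → local minimum

Critical points: x = -4 (local maximum); x = -3 (local minimum)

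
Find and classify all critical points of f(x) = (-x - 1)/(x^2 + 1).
f'(x) = (-x^2 + 2*x*(x + 1) - 1)/(x^2 + 1)^2

Solve f'(x) = 0:
  f'(x) = (x^2 + 2*x - 1)/(x^2 + 1)^2; the denominator is positive wherever f is defined, so f'(x) = 0 ⇔ x^2 + 2*x - 1 = 0.
  x^2 + 2*x - 1 = 0 has no rational roots; quadratic formula: x = (-2 ± √8)/2.
  ⇒ x = -sqrt(2) - 1 ≈ -2.4142, -1 + sqrt(2) ≈ 0.4142

f''(x) = 2*(-4*x^2*(x + 1) + (3*x + 1)*(x^2 + 1))/(x^2 + 1)^3
Second-derivative test at each critical point:
  f''(-2.4142) = -0.0607 < 0 → local maximum
  f''(0.4142) = 2.0607 > 0 → local minimum

Critical points: x = -sqrt(2) - 1 ≈ -2.4142 (local maximum); x = -1 + sqrt(2) ≈ 0.4142 (local minimum)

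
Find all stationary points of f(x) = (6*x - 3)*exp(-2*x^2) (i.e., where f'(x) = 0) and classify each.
f'(x) = 6*(-2*x*(2*x - 1) + 1)*exp(-2*x^2)

Solve f'(x) = 0:
  f'(x) = (-24*x^2 + 12*x + 6)·exp(-2*x^2) and exp(-2*x^2) > 0 for every x, so f'(x) = 0 ⇔ -24*x^2 + 12*x + 6 = 0.
  Factor: -24*x^2 + 12*x + 6 = -6*(4*x^2 - 2*x - 1); 4*x^2 - 2*x - 1 = 0 has no rational roots; quadratic formula: x = (2 ± √20)/8.
  ⇒ x = 1/4 - sqrt(5)/4 ≈ -0.3090, 1/4 + sqrt(5)/4 ≈ 0.8090

f''(x) = 12*(4*x^2*(2*x - 1) - 6*x + 1)*exp(-2*x^2)
Second-derivative test at each critical point:
  f''(-0.3090) = 22.1678 > 0 → local minimum
  f''(0.8090) = -7.2472 < 0 → local maximum

Critical points: x = 1/4 - sqrt(5)/4 ≈ -0.3090 (local minimum); x = 1/4 + sqrt(5)/4 ≈ 0.8090 (local maximum)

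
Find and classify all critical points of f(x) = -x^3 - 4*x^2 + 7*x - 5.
f'(x) = -3*x^2 - 8*x + 7

Solve f'(x) = 0:
  3*x^2 + 8*x - 7 = 0 has no rational roots; quadratic formula: x = (-8 ± √148)/6.
  ⇒ x = -sqrt(37)/3 - 4/3 ≈ -3.3609, -4/3 + sqrt(37)/3 ≈ 0.6943

f''(x) = -6*x - 8
Second-derivative test at each critical point:
  f''(-3.3609) = 12.1655 > 0 → local minimum
  f''(0.6943) = -12.1655 < 0 → local maximum

Critical points: x = -sqrt(37)/3 - 4/3 ≈ -3.3609 (local minimum); x = -4/3 + sqrt(37)/3 ≈ 0.6943 (local maximum)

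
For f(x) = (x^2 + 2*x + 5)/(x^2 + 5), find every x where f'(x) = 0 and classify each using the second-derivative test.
f'(x) = 2*(5 - x^2)/(x^4 + 10*x^2 + 25)

Solve f'(x) = 0:
  f'(x) = -2*(x^2 - 5)/(x^2 + 5)^2; the denominator is positive wherever f is defined, so f'(x) = 0 ⇔ 10 - 2*x^2 = 0.
  Factor: 10 - 2*x^2 = -2*(x^2 - 5); x^2 - 5 = 0 has no rational roots; quadratic formula: x = (0 ± √20)/2.
  ⇒ x = -sqrt(5) ≈ -2.2361, sqrt(5) ≈ 2.2361

f''(x) = 4*x*(x^2 - 15)/(x^6 + 15*x^4 + 75*x^2 + 125)
Second-derivative test at each critical point:
  f''(-2.2361) = 0.0894 > 0 → local minimum
  f''(2.2361) = -0.0894 < 0 → local maximum

Critical points: x = -sqrt(5) ≈ -2.2361 (local minimum); x = sqrt(5) ≈ 2.2361 (local maximum)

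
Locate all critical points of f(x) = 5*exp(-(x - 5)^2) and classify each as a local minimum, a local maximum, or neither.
f'(x) = 10*(5 - x)*exp(-(x - 5)^2)

Solve f'(x) = 0:
  f'(x) = (50 - 10*x)·exp(-(x - 5)^2) and exp(-(x - 5)^2) > 0 for every x, so f'(x) = 0 ⇔ 50 - 10*x = 0.
  Factor: 50 - 10*x = -10*(x - 5) = 0.
  ⇒ x = 5

f''(x) = 10*(2*(x - 5)^2 - 1)*exp(-(x - 5)^2)
Second-derivative test at each critical point:
  f''(5) = -10 < 0 → local maximum

Critical points: x = 5 (local maximum)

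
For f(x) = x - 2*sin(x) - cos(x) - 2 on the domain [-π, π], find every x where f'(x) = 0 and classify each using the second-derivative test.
f'(x) = sin(x) - 2*cos(x) + 1

Solve f'(x) = 0 on [-π, π]:
  f'(x) = 0 ⇔ sin(x) - 2*cos(x) = -1. Write the left side as R·cos(x + φ) with R = √((-2)² + (-1)²) = sqrt(5), cos φ = -2*sqrt(5)/5, sin φ = -sqrt(5)/5; then cos(x + φ) = -sqrt(5)/5. Solve for x and keep the solutions lying in [-π, π].
  ⇒ x = -pi/2 ≈ -1.5708, atan(3/4) ≈ 0.6435

f''(x) = 2*sin(x) + cos(x)
Second-derivative test at each critical point:
  f''(-1.5708) = -2 < 0 → local maximum
  f''(0.6435) = 2 > 0 → local minimum

Critical points: x = -pi/2 ≈ -1.5708 (local maximum); x = atan(3/4) ≈ 0.6435 (local minimum)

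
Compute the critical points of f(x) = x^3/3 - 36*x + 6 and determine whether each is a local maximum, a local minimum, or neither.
f'(x) = x^2 - 36

Solve f'(x) = 0:
  Factor: x^2 - 36 = (x - 6)*(x + 6) = 0.
  ⇒ x = -6, 6

f''(x) = 2*x
Second-derivative test at each critical point:
  f''(-6) = -12 < 0 → local maximum
  f''(6) = 12 > 0 → local minimum

Critical points: x = -6 (local maximum); x = 6 (local minimum)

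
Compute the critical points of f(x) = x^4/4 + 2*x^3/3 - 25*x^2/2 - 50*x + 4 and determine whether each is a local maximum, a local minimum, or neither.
f'(x) = x^3 + 2*x^2 - 25*x - 50

Solve f'(x) = 0:
  Factor: x^3 + 2*x^2 - 25*x - 50 = (x - 5)*(x + 2)*(x + 5) = 0.
  ⇒ x = -5, -2, 5

f''(x) = 3*x^2 + 4*x - 25
Second-derivative test at each critical point:
  f''(-5) = 30 > 0 → local minimum
  f''(-2) = -21 < 0 → local maximum
  f''(5) = 70 > 0 → local minimum

Critical points: x = -5 (local minimum); x = -2 (local maximum); x = 5 (local minimum)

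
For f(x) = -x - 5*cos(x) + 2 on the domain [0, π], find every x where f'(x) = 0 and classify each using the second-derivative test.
f'(x) = 5*sin(x) - 1

Solve f'(x) = 0 on [0, π]:
  f'(x) = 0 ⇔ sin(x) = 1/5, i.e. x = arcsin(1/5) + 2nπ or x = π − arcsin(1/5) + 2nπ; keep the solutions lying in [0, π].
  ⇒ x = asin(1/5) ≈ 0.2014, pi - asin(1/5) ≈ 2.9402

f''(x) = 5*cos(x)
Second-derivative test at each critical point:
  f''(0.2014) = 4.8990 > 0 → local minimum
  f''(2.9402) = -4.8990 < 0 → local maximum

Critical points: x = asin(1/5) ≈ 0.2014 (local minimum); x = pi - asin(1/5) ≈ 2.9402 (local maximum)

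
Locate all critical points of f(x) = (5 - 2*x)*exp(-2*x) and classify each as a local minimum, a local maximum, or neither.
f'(x) = 4*(x - 3)*exp(-2*x)

Solve f'(x) = 0:
  f'(x) = (4*x - 12)·exp(-2*x) and exp(-2*x) > 0 for every x, so f'(x) = 0 ⇔ 4*x - 12 = 0.
  Factor: 4*x - 12 = 4*(x - 3) = 0.
  ⇒ x = 3

f''(x) = 4*(7 - 2*x)*exp(-2*x)
Second-derivative test at each critical point:
  f''(3) = 0.0099 > 0 → local minimum

Critical points: x = 3 (local minimum)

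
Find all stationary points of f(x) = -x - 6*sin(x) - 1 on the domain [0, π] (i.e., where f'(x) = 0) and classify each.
f'(x) = -6*cos(x) - 1

Solve f'(x) = 0 on [0, π]:
  f'(x) = 0 ⇔ cos(x) = -1/6, i.e. x = ±arccos(-1/6) + 2nπ; keep the solutions lying in [0, π].
  ⇒ x = acos(-1/6) ≈ 1.7382

f''(x) = 6*sin(x)
Second-derivative test at each critical point:
  f''(1.7382) = 5.9161 > 0 → local minimum

Critical points: x = acos(-1/6) ≈ 1.7382 (local minimum)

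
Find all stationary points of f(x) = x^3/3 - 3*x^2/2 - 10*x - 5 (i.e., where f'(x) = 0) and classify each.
f'(x) = x^2 - 3*x - 10

Solve f'(x) = 0:
  Factor: x^2 - 3*x - 10 = (x - 5)*(x + 2) = 0.
  ⇒ x = -2, 5

f''(x) = 2*x - 3
Second-derivative test at each critical point:
  f''(-2) = -7 < 0 → local maximum
  f''(5) = 7 > 0 → local minimum

Critical points: x = -2 (local maximum); x = 5 (local minimum)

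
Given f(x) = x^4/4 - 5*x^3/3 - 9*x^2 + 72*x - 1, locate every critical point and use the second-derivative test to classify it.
f'(x) = x^3 - 5*x^2 - 18*x + 72

Solve f'(x) = 0:
  Factor: x^3 - 5*x^2 - 18*x + 72 = (x - 6)*(x - 3)*(x + 4) = 0.
  ⇒ x = -4, 3, 6

f''(x) = 3*x^2 - 10*x - 18
Second-derivative test at each critical point:
  f''(-4) = 70 > 0 → local minimum
  f''(3) = -21 < 0 → local maximum
  f''(6) = 30 > 0 → local minimum

Critical points: x = -4 (local minimum); x = 3 (local maximum); x = 6 (local minimum)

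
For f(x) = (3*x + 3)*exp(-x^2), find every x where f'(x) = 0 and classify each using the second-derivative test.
f'(x) = 3*(-2*x*(x + 1) + 1)*exp(-x^2)

Solve f'(x) = 0:
  f'(x) = (-6*x^2 - 6*x + 3)·exp(-x^2) and exp(-x^2) > 0 for every x, so f'(x) = 0 ⇔ -6*x^2 - 6*x + 3 = 0.
  Factor: -6*x^2 - 6*x + 3 = -3*(2*x^2 + 2*x - 1); 2*x^2 + 2*x - 1 = 0 has no rational roots; quadratic formula: x = (-2 ± √12)/4.
  ⇒ x = -sqrt(3)/2 - 1/2 ≈ -1.3660, -1/2 + sqrt(3)/2 ≈ 0.3660

f''(x) = 6*(2*x^2*(x + 1) - 3*x - 1)*exp(-x^2)
Second-derivative test at each critical point:
  f''(-1.3660) = 1.6081 > 0 → local minimum
  f''(0.3660) = -9.0892 < 0 → local maximum

Critical points: x = -sqrt(3)/2 - 1/2 ≈ -1.3660 (local minimum); x = -1/2 + sqrt(3)/2 ≈ 0.3660 (local maximum)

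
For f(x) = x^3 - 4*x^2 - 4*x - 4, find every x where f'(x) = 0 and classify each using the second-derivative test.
f'(x) = 3*x^2 - 8*x - 4

Solve f'(x) = 0:
  3*x^2 - 8*x - 4 = 0 has no rational roots; quadratic formula: x = (8 ± √112)/6.
  ⇒ x = 4/3 - 2*sqrt(7)/3 ≈ -0.4305, 4/3 + 2*sqrt(7)/3 ≈ 3.0972

f''(x) = 6*x - 8
Second-derivative test at each critical point:
  f''(-0.4305) = -10.5830 < 0 → local maximum
  f''(3.0972) = 10.5830 > 0 → local minimum

Critical points: x = 4/3 - 2*sqrt(7)/3 ≈ -0.4305 (local maximum); x = 4/3 + 2*sqrt(7)/3 ≈ 3.0972 (local minimum)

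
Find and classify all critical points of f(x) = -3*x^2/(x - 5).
f'(x) = 3*x*(10 - x)/(x - 5)^2

Solve f'(x) = 0:
  f'(x) = -3*x*(x - 10)/(x - 5)^2; the denominator is positive wherever f is defined, so f'(x) = 0 ⇔ -3*x^2 + 30*x = 0.
  Factor: -3*x^2 + 30*x = -3*x*(x - 10) = 0.
  ⇒ x = 0, 10

f''(x) = -150/(x^3 - 15*x^2 + 75*x - 125)
Second-derivative test at each critical point:
  f''(0) = 6/5 > 0 → local minimum
  f''(10) = -6/5 < 0 → local maximum

Critical points: x = 0 (local minimum); x = 10 (local maximum)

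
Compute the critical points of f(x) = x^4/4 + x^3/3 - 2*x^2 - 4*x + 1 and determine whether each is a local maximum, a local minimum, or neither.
f'(x) = x^3 + x^2 - 4*x - 4

Solve f'(x) = 0:
  Factor: x^3 + x^2 - 4*x - 4 = (x - 2)*(x + 1)*(x + 2) = 0.
  ⇒ x = -2, -1, 2

f''(x) = 3*x^2 + 2*x - 4
Second-derivative test at each critical point:
  f''(-2) = 4 > 0 → local minimum
  f''(-1) = -3 < 0 → local maximum
  f''(2) = 12 > 0 → local minimum

Critical points: x = -2 (local minimum); x = -1 (local maximum); x = 2 (local minimum)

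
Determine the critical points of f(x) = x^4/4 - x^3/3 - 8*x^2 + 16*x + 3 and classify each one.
f'(x) = x^3 - x^2 - 16*x + 16

Solve f'(x) = 0:
  Factor: x^3 - x^2 - 16*x + 16 = (x - 4)*(x - 1)*(x + 4) = 0.
  ⇒ x = -4, 1, 4

f''(x) = 3*x^2 - 2*x - 16
Second-derivative test at each critical point:
  f''(-4) = 40 > 0 → local minimum
  f''(1) = -15 < 0 → local maximum
  f''(4) = 24 > 0 → local minimum

Critical points: x = -4 (local minimum); x = 1 (local maximum); x = 4 (local minimum)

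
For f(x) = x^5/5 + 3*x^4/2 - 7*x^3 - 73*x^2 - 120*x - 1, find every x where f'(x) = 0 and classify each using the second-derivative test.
f'(x) = x^4 + 6*x^3 - 21*x^2 - 146*x - 120

Solve f'(x) = 0:
  Factor: x^4 + 6*x^3 - 21*x^2 - 146*x - 120 = (x - 5)*(x + 1)*(x + 4)*(x + 6) = 0.
  ⇒ x = -6, -4, -1, 5

f''(x) = 4*x^3 + 18*x^2 - 42*x - 146
Second-derivative test at each critical point:
  f''(-6) = -110 < 0 → local maximum
  f''(-4) = 54 > 0 → local minimum
  f''(-1) = -90 < 0 → local maximum
  f''(5) = 594 > 0 → local minimum

Critical points: x = -6 (local maximum); x = -4 (local minimum); x = -1 (local maximum); x = 5 (local minimum)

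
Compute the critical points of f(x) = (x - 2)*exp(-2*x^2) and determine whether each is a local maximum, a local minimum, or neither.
f'(x) = (-4*x*(x - 2) + 1)*exp(-2*x^2)

Solve f'(x) = 0:
  f'(x) = (-4*x^2 + 8*x + 1)·exp(-2*x^2) and exp(-2*x^2) > 0 for every x, so f'(x) = 0 ⇔ -4*x^2 + 8*x + 1 = 0.
  4*x^2 - 8*x - 1 = 0 has no rational roots; quadratic formula: x = (8 ± √80)/8.
  ⇒ x = 1 - sqrt(5)/2 ≈ -0.1180, 1 + sqrt(5)/2 ≈ 2.1180

f''(x) = 4*(4*x^2*(x - 2) - 3*x + 2)*exp(-2*x^2)
Second-derivative test at each critical point:
  f''(-0.1180) = 8.6985 > 0 → local minimum
  f''(2.1180) = -0.0011 < 0 → local maximum

Critical points: x = 1 - sqrt(5)/2 ≈ -0.1180 (local minimum); x = 1 + sqrt(5)/2 ≈ 2.1180 (local maximum)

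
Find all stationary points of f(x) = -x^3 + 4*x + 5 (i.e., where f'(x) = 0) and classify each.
f'(x) = 4 - 3*x^2

Solve f'(x) = 0:
  3*x^2 - 4 = 0 has no rational roots; quadratic formula: x = (0 ± √48)/6.
  ⇒ x = -2*sqrt(3)/3 ≈ -1.1547, 2*sqrt(3)/3 ≈ 1.1547

f''(x) = -6*x
Second-derivative test at each critical point:
  f''(-1.1547) = 6.9282 > 0 → local minimum
  f''(1.1547) = -6.9282 < 0 → local maximum

Critical points: x = -2*sqrt(3)/3 ≈ -1.1547 (local minimum); x = 2*sqrt(3)/3 ≈ 1.1547 (local maximum)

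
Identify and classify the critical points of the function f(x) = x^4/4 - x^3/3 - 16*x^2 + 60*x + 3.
f'(x) = x^3 - x^2 - 32*x + 60

Solve f'(x) = 0:
  Factor: x^3 - x^2 - 32*x + 60 = (x - 5)*(x - 2)*(x + 6) = 0.
  ⇒ x = -6, 2, 5

f''(x) = 3*x^2 - 2*x - 32
Second-derivative test at each critical point:
  f''(-6) = 88 > 0 → local minimum
  f''(2) = -24 < 0 → local maximum
  f''(5) = 33 > 0 → local minimum

Critical points: x = -6 (local minimum); x = 2 (local maximum); x = 5 (local minimum)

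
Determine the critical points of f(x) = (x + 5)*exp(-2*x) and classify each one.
f'(x) = (-2*x - 9)*exp(-2*x)

Solve f'(x) = 0:
  f'(x) = (-2*x - 9)·exp(-2*x) and exp(-2*x) > 0 for every x, so f'(x) = 0 ⇔ -2*x - 9 = 0.
  -2*x - 9 = 0.
  ⇒ x = -9/2

f''(x) = 4*(x + 4)*exp(-2*x)
Second-derivative test at each critical point:
  f''(-9/2) = -16206.1679 < 0 → local maximum

Critical points: x = -9/2 (local maximum)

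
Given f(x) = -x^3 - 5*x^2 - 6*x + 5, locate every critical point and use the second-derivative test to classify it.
f'(x) = -3*x^2 - 10*x - 6

Solve f'(x) = 0:
  3*x^2 + 10*x + 6 = 0 has no rational roots; quadratic formula: x = (-10 ± √28)/6.
  ⇒ x = -5/3 - sqrt(7)/3 ≈ -2.5486, -5/3 + sqrt(7)/3 ≈ -0.7847

f''(x) = -6*x - 10
Second-derivative test at each critical point:
  f''(-2.5486) = 5.2915 > 0 → local minimum
  f''(-0.7847) = -5.2915 < 0 → local maximum

Critical points: x = -5/3 - sqrt(7)/3 ≈ -2.5486 (local minimum); x = -5/3 + sqrt(7)/3 ≈ -0.7847 (local maximum)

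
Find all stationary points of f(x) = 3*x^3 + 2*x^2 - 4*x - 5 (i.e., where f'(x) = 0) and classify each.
f'(x) = 9*x^2 + 4*x - 4

Solve f'(x) = 0:
  9*x^2 + 4*x - 4 = 0 has no rational roots; quadratic formula: x = (-4 ± √160)/18.
  ⇒ x = -2*sqrt(10)/9 - 2/9 ≈ -0.9250, -2/9 + 2*sqrt(10)/9 ≈ 0.4805

f''(x) = 18*x + 4
Second-derivative test at each critical point:
  f''(-0.9250) = -12.6491 < 0 → local maximum
  f''(0.4805) = 12.6491 > 0 → local minimum

Critical points: x = -2*sqrt(10)/9 - 2/9 ≈ -0.9250 (local maximum); x = -2/9 + 2*sqrt(10)/9 ≈ 0.4805 (local minimum)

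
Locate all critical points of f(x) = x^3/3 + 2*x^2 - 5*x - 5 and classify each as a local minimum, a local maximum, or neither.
f'(x) = x^2 + 4*x - 5

Solve f'(x) = 0:
  Factor: x^2 + 4*x - 5 = (x - 1)*(x + 5) = 0.
  ⇒ x = -5, 1

f''(x) = 2*x + 4
Second-derivative test at each critical point:
  f''(-5) = -6 < 0 → local maximum
  f''(1) = 6 > 0 → local minimum

Critical points: x = -5 (local maximum); x = 1 (local minimum)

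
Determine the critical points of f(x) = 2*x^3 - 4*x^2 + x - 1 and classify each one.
f'(x) = 6*x^2 - 8*x + 1

Solve f'(x) = 0:
  6*x^2 - 8*x + 1 = 0 has no rational roots; quadratic formula: x = (8 ± √40)/12.
  ⇒ x = 2/3 - sqrt(10)/6 ≈ 0.1396, sqrt(10)/6 + 2/3 ≈ 1.1937

f''(x) = 12*x - 8
Second-derivative test at each critical point:
  f''(0.1396) = -6.3246 < 0 → local maximum
  f''(1.1937) = 6.3246 > 0 → local minimum

Critical points: x = 2/3 - sqrt(10)/6 ≈ 0.1396 (local maximum); x = sqrt(10)/6 + 2/3 ≈ 1.1937 (local minimum)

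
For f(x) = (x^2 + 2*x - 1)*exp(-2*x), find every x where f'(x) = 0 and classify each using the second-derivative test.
f'(x) = 2*(-x^2 - x + 2)*exp(-2*x)

Solve f'(x) = 0:
  f'(x) = (-2*x^2 - 2*x + 4)·exp(-2*x) and exp(-2*x) > 0 for every x, so f'(x) = 0 ⇔ -2*x^2 - 2*x + 4 = 0.
  Factor: -2*x^2 - 2*x + 4 = -2*(x - 1)*(x + 2) = 0.
  ⇒ x = -2, 1

f''(x) = 2*(2*x^2 - 5)*exp(-2*x)
Second-derivative test at each critical point:
  f''(-2) = 327.5889 > 0 → local minimum
  f''(1) = -0.8120 < 0 → local maximum

Critical points: x = -2 (local minimum); x = 1 (local maximum)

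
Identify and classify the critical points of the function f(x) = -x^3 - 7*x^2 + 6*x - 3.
f'(x) = -3*x^2 - 14*x + 6

Solve f'(x) = 0:
  3*x^2 + 14*x - 6 = 0 has no rational roots; quadratic formula: x = (-14 ± √268)/6.
  ⇒ x = -sqrt(67)/3 - 7/3 ≈ -5.0618, -7/3 + sqrt(67)/3 ≈ 0.3951

f''(x) = -6*x - 14
Second-derivative test at each critical point:
  f''(-5.0618) = 16.3707 > 0 → local minimum
  f''(0.3951) = -16.3707 < 0 → local maximum

Critical points: x = -sqrt(67)/3 - 7/3 ≈ -5.0618 (local minimum); x = -7/3 + sqrt(67)/3 ≈ 0.3951 (local maximum)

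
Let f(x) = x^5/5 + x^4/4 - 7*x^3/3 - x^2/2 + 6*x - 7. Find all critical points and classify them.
f'(x) = x^4 + x^3 - 7*x^2 - x + 6

Solve f'(x) = 0:
  Factor: x^4 + x^3 - 7*x^2 - x + 6 = (x - 2)*(x - 1)*(x + 1)*(x + 3) = 0.
  ⇒ x = -3, -1, 1, 2

f''(x) = 4*x^3 + 3*x^2 - 14*x - 1
Second-derivative test at each critical point:
  f''(-3) = -40 < 0 → local maximum
  f''(-1) = 12 > 0 → local minimum
  f''(1) = -8 < 0 → local maximum
  f''(2) = 15 > 0 → local minimum

Critical points: x = -3 (local maximum); x = -1 (local minimum); x = 1 (local maximum); x = 2 (local minimum)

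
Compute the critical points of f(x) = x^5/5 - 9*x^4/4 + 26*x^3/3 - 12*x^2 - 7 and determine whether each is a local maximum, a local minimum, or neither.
f'(x) = x*(x^3 - 9*x^2 + 26*x - 24)

Solve f'(x) = 0:
  Factor: x^4 - 9*x^3 + 26*x^2 - 24*x = x*(x - 4)*(x - 3)*(x - 2) = 0.
  ⇒ x = 0, 2, 3, 4

f''(x) = 4*x^3 - 27*x^2 + 52*x - 24
Second-derivative test at each critical point:
  f''(0) = -24 < 0 → local maximum
  f''(2) = 4 > 0 → local minimum
  f''(3) = -3 < 0 → local maximum
  f''(4) = 8 > 0 → local minimum

Critical points: x = 0 (local maximum); x = 2 (local minimum); x = 3 (local maximum); x = 4 (local minimum)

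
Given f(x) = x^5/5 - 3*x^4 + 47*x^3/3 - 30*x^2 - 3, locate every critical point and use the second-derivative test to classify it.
f'(x) = x*(x^3 - 12*x^2 + 47*x - 60)

Solve f'(x) = 0:
  Factor: x^4 - 12*x^3 + 47*x^2 - 60*x = x*(x - 5)*(x - 4)*(x - 3) = 0.
  ⇒ x = 0, 3, 4, 5

f''(x) = 4*x^3 - 36*x^2 + 94*x - 60
Second-derivative test at each critical point:
  f''(0) = -60 < 0 → local maximum
  f''(3) = 6 > 0 → local minimum
  f''(4) = -4 < 0 → local maximum
  f''(5) = 10 > 0 → local minimum

Critical points: x = 0 (local maximum); x = 3 (local minimum); x = 4 (local maximum); x = 5 (local minimum)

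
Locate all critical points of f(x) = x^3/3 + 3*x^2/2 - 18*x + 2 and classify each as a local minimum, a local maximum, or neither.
f'(x) = x^2 + 3*x - 18

Solve f'(x) = 0:
  Factor: x^2 + 3*x - 18 = (x - 3)*(x + 6) = 0.
  ⇒ x = -6, 3

f''(x) = 2*x + 3
Second-derivative test at each critical point:
  f''(-6) = -9 < 0 → local maximum
  f''(3) = 9 > 0 → local minimum

Critical points: x = -6 (local maximum); x = 3 (local minimum)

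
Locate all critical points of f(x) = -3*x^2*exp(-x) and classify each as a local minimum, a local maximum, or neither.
f'(x) = 3*x*(x - 2)*exp(-x)

Solve f'(x) = 0:
  f'(x) = (3*x^2 - 6*x)·exp(-x) and exp(-x) > 0 for every x, so f'(x) = 0 ⇔ 3*x^2 - 6*x = 0.
  Factor: 3*x^2 - 6*x = 3*x*(x - 2) = 0.
  ⇒ x = 0, 2

f''(x) = 3*(-x^2 + 4*x - 2)*exp(-x)
Second-derivative test at each critical point:
  f''(0) = -6 < 0 → local maximum
  f''(2) = 0.8120 > 0 → local minimum

Critical points: x = 0 (local maximum); x = 2 (local minimum)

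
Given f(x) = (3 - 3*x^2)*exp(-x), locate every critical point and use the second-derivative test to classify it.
f'(x) = 3*(x^2 - 2*x - 1)*exp(-x)

Solve f'(x) = 0:
  f'(x) = (3*x^2 - 6*x - 3)·exp(-x) and exp(-x) > 0 for every x, so f'(x) = 0 ⇔ 3*x^2 - 6*x - 3 = 0.
  Factor: 3*x^2 - 6*x - 3 = 3*(x^2 - 2*x - 1); x^2 - 2*x - 1 = 0 has no rational roots; quadratic formula: x = (2 ± √8)/2.
  ⇒ x = 1 - sqrt(2) ≈ -0.4142, 1 + sqrt(2) ≈ 2.4142

f''(x) = 3*(-x^2 + 4*x - 1)*exp(-x)
Second-derivative test at each critical point:
  f''(-0.4142) = -12.8398 < 0 → local maximum
  f''(2.4142) = 0.7589 > 0 → local minimum

Critical points: x = 1 - sqrt(2) ≈ -0.4142 (local maximum); x = 1 + sqrt(2) ≈ 2.4142 (local minimum)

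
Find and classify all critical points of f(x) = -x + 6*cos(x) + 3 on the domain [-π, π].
f'(x) = -6*sin(x) - 1

Solve f'(x) = 0 on [-π, π]:
  f'(x) = 0 ⇔ sin(x) = -1/6, i.e. x = arcsin(-1/6) + 2nπ or x = π − arcsin(-1/6) + 2nπ; keep the solutions lying in [-π, π].
  ⇒ x = -pi + asin(1/6) ≈ -2.9741, -asin(1/6) ≈ -0.1674

f''(x) = -6*cos(x)
Second-derivative test at each critical point:
  f''(-2.9741) = 5.9161 > 0 → local minimum
  f''(-0.1674) = -5.9161 < 0 → local maximum

Critical points: x = -pi + asin(1/6) ≈ -2.9741 (local minimum); x = -asin(1/6) ≈ -0.1674 (local maximum)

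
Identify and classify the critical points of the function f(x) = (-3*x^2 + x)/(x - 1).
f'(x) = (-3*x^2 + 6*x - 1)/(x^2 - 2*x + 1)

Solve f'(x) = 0:
  f'(x) = -(3*x^2 - 6*x + 1)/(x - 1)^2; the denominator is positive wherever f is defined, so f'(x) = 0 ⇔ -3*x^2 + 6*x - 1 = 0.
  3*x^2 - 6*x + 1 = 0 has no rational roots; quadratic formula: x = (6 ± √24)/6.
  ⇒ x = 1 - sqrt(6)/3 ≈ 0.1835, sqrt(6)/3 + 1 ≈ 1.8165

f''(x) = -4/(x^3 - 3*x^2 + 3*x - 1)
Second-derivative test at each critical point:
  f''(0.1835) = 7.3485 > 0 → local minimum
  f''(1.8165) = -7.3485 < 0 → local maximum

Critical points: x = 1 - sqrt(6)/3 ≈ 0.1835 (local minimum); x = sqrt(6)/3 + 1 ≈ 1.8165 (local maximum)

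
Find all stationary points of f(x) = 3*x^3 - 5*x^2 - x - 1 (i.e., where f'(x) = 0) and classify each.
f'(x) = 9*x^2 - 10*x - 1

Solve f'(x) = 0:
  9*x^2 - 10*x - 1 = 0 has no rational roots; quadratic formula: x = (10 ± √136)/18.
  ⇒ x = 5/9 - sqrt(34)/9 ≈ -0.0923, 5/9 + sqrt(34)/9 ≈ 1.2034

f''(x) = 18*x - 10
Second-derivative test at each critical point:
  f''(-0.0923) = -11.6619 < 0 → local maximum
  f''(1.2034) = 11.6619 > 0 → local minimum

Critical points: x = 5/9 - sqrt(34)/9 ≈ -0.0923 (local maximum); x = 5/9 + sqrt(34)/9 ≈ 1.2034 (local minimum)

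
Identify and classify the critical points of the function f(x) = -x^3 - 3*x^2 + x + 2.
f'(x) = -3*x^2 - 6*x + 1

Solve f'(x) = 0:
  3*x^2 + 6*x - 1 = 0 has no rational roots; quadratic formula: x = (-6 ± √48)/6.
  ⇒ x = -2*sqrt(3)/3 - 1 ≈ -2.1547, -1 + 2*sqrt(3)/3 ≈ 0.1547

f''(x) = -6*x - 6
Second-derivative test at each critical point:
  f''(-2.1547) = 6.9282 > 0 → local minimum
  f''(0.1547) = -6.9282 < 0 → local maximum

Critical points: x = -2*sqrt(3)/3 - 1 ≈ -2.1547 (local minimum); x = -1 + 2*sqrt(3)/3 ≈ 0.1547 (local maximum)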